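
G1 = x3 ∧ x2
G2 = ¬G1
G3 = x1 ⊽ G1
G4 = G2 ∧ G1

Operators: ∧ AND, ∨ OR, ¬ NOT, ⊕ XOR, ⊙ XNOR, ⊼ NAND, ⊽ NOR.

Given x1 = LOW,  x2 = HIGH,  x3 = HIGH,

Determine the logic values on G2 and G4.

G2 = LOW  G4 = LOW

G1 = x3 AND x2 = HIGH AND HIGH = HIGH
G2 = NOT G1 = NOT HIGH = LOW
G4 = G2 AND G1 = LOW AND HIGH = LOW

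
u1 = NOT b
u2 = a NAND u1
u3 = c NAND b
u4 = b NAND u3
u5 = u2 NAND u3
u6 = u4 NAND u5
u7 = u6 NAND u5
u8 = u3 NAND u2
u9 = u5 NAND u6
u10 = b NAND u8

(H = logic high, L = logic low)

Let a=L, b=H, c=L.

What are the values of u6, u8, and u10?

u6 = H, u8 = L, u10 = H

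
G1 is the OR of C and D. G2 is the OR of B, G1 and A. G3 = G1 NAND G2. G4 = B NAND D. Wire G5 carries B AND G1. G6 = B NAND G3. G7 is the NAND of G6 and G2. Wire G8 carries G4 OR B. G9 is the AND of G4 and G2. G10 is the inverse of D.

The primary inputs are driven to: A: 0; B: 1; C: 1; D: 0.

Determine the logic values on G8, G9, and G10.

G1 = C OR D = 1 OR 0 = 1
G2 = B OR G1 OR A = 1 OR 1 OR 0 = 1
G4 = B NAND D = 1 NAND 0 = 1
G8 = G4 OR B = 1 OR 1 = 1
G9 = G4 AND G2 = 1 AND 1 = 1
G10 = NOT D = NOT 0 = 1

G8 = 1; G9 = 1; G10 = 1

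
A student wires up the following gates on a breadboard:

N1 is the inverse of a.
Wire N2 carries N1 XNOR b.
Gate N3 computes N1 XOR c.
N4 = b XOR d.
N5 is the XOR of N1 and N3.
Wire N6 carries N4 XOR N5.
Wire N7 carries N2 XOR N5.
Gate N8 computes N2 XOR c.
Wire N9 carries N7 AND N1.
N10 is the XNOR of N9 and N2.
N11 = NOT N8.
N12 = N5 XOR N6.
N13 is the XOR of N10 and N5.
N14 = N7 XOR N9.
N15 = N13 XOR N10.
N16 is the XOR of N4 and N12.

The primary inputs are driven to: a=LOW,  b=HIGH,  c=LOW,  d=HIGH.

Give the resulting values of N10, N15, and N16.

N10 = HIGH; N15 = LOW; N16 = LOW

N1 = NOT a = NOT LOW = HIGH
N2 = N1 XNOR b = HIGH XNOR HIGH = HIGH
N3 = N1 XOR c = HIGH XOR LOW = HIGH
N4 = b XOR d = HIGH XOR HIGH = LOW
N5 = N1 XOR N3 = HIGH XOR HIGH = LOW
N6 = N4 XOR N5 = LOW XOR LOW = LOW
N7 = N2 XOR N5 = HIGH XOR LOW = HIGH
N9 = N7 AND N1 = HIGH AND HIGH = HIGH
N10 = N9 XNOR N2 = HIGH XNOR HIGH = HIGH
N12 = N5 XOR N6 = LOW XOR LOW = LOW
N13 = N10 XOR N5 = HIGH XOR LOW = HIGH
N15 = N13 XOR N10 = HIGH XOR HIGH = LOW
N16 = N4 XOR N12 = LOW XOR LOW = LOW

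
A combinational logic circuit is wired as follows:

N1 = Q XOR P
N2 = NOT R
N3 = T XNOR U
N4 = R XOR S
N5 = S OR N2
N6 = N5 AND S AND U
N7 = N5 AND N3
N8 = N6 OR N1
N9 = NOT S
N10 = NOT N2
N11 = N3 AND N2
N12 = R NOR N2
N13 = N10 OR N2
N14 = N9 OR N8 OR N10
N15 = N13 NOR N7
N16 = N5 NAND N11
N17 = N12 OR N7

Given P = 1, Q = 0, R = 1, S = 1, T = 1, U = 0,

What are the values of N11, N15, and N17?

N11 = 0, N15 = 0, N17 = 0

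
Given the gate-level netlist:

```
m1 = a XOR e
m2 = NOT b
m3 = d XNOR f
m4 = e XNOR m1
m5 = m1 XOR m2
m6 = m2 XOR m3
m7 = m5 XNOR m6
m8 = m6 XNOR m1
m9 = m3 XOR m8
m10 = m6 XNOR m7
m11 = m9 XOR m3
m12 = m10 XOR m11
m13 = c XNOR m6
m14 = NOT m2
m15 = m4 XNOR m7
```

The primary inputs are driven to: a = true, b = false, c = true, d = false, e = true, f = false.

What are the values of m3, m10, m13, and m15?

m3 = true, m10 = true, m13 = false, m15 = true

m1 = a XOR e = true XOR true = false
m2 = NOT b = NOT false = true
m3 = d XNOR f = false XNOR false = true
m4 = e XNOR m1 = true XNOR false = false
m5 = m1 XOR m2 = false XOR true = true
m6 = m2 XOR m3 = true XOR true = false
m7 = m5 XNOR m6 = true XNOR false = false
m10 = m6 XNOR m7 = false XNOR false = true
m13 = c XNOR m6 = true XNOR false = false
m15 = m4 XNOR m7 = false XNOR false = true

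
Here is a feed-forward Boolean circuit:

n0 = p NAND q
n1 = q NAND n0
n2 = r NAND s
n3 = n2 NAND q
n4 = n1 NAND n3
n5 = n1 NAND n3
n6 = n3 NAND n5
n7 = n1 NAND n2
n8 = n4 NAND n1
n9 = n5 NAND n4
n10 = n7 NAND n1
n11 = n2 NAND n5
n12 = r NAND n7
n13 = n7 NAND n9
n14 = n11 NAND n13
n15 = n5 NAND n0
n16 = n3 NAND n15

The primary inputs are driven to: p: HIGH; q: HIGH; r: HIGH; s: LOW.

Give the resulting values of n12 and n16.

n0 = p NAND q = HIGH NAND HIGH = LOW
n1 = q NAND n0 = HIGH NAND LOW = HIGH
n2 = r NAND s = HIGH NAND LOW = HIGH
n3 = n2 NAND q = HIGH NAND HIGH = LOW
n5 = n1 NAND n3 = HIGH NAND LOW = HIGH
n7 = n1 NAND n2 = HIGH NAND HIGH = LOW
n12 = r NAND n7 = HIGH NAND LOW = HIGH
n15 = n5 NAND n0 = HIGH NAND LOW = HIGH
n16 = n3 NAND n15 = LOW NAND HIGH = HIGH

n12 = HIGH  n16 = HIGH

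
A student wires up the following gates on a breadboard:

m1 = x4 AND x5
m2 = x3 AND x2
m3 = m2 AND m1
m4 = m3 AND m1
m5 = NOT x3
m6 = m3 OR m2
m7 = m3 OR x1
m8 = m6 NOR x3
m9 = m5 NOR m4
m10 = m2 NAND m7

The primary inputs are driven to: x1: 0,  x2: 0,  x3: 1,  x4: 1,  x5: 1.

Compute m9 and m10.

m9 = 1  m10 = 1

m1 = x4 AND x5 = 1 AND 1 = 1
m2 = x3 AND x2 = 1 AND 0 = 0
m3 = m2 AND m1 = 0 AND 1 = 0
m4 = m3 AND m1 = 0 AND 1 = 0
m5 = NOT x3 = NOT 1 = 0
m7 = m3 OR x1 = 0 OR 0 = 0
m9 = m5 NOR m4 = 0 NOR 0 = 1
m10 = m2 NAND m7 = 0 NAND 0 = 1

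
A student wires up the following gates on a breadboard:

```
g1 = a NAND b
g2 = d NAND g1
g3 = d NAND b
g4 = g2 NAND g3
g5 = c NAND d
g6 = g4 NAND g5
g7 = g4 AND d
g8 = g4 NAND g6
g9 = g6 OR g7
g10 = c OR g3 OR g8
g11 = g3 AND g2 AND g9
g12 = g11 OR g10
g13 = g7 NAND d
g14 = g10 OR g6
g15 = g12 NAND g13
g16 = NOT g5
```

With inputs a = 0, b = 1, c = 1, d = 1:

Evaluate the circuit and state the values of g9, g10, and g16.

g9 = 1, g10 = 1, g16 = 1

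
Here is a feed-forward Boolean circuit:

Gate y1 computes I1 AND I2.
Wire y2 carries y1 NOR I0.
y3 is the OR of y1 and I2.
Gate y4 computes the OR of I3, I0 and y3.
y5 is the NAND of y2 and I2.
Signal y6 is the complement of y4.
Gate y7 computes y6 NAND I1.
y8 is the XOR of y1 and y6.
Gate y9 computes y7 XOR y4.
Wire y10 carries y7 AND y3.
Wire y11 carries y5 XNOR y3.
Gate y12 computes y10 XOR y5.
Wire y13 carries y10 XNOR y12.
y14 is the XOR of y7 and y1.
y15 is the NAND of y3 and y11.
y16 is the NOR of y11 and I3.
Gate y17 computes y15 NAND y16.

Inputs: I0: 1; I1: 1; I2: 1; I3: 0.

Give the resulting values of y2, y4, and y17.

y1 = I1 AND I2 = 1 AND 1 = 1
y2 = y1 NOR I0 = 1 NOR 1 = 0
y3 = y1 OR I2 = 1 OR 1 = 1
y4 = I3 OR I0 OR y3 = 0 OR 1 OR 1 = 1
y5 = y2 NAND I2 = 0 NAND 1 = 1
y11 = y5 XNOR y3 = 1 XNOR 1 = 1
y15 = y3 NAND y11 = 1 NAND 1 = 0
y16 = y11 NOR I3 = 1 NOR 0 = 0
y17 = y15 NAND y16 = 0 NAND 0 = 1

y2 = 0, y4 = 1, y17 = 1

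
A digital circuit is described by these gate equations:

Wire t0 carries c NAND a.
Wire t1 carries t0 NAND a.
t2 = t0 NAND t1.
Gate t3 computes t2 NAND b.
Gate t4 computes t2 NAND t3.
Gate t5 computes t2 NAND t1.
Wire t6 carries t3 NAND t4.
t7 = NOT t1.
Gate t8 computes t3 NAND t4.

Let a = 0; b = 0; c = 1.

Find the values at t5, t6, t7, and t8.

t0 = c NAND a = 1 NAND 0 = 1
t1 = t0 NAND a = 1 NAND 0 = 1
t2 = t0 NAND t1 = 1 NAND 1 = 0
t3 = t2 NAND b = 0 NAND 0 = 1
t4 = t2 NAND t3 = 0 NAND 1 = 1
t5 = t2 NAND t1 = 0 NAND 1 = 1
t6 = t3 NAND t4 = 1 NAND 1 = 0
t7 = NOT t1 = NOT 1 = 0
t8 = t3 NAND t4 = 1 NAND 1 = 0

t5 = 1  t6 = 0  t7 = 0  t8 = 0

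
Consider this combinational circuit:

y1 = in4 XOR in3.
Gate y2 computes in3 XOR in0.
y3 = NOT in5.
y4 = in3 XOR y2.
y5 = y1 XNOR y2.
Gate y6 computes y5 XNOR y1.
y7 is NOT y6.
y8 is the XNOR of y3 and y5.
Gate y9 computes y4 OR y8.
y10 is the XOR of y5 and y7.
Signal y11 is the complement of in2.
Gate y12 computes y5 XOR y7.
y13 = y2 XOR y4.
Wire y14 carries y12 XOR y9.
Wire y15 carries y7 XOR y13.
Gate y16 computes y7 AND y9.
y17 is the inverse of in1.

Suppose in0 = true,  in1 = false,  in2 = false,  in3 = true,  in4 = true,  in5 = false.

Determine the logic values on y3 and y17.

y3 = true, y17 = true

y3 = NOT in5 = NOT false = true
y17 = NOT in1 = NOT false = true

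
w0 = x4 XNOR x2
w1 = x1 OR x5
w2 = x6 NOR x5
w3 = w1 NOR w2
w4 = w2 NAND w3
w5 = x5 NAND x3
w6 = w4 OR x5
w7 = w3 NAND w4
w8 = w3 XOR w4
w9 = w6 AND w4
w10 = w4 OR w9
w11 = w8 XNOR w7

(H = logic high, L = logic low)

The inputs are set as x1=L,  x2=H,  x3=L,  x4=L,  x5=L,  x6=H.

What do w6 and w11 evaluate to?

w1 = x1 OR x5 = L OR L = L
w2 = x6 NOR x5 = H NOR L = L
w3 = w1 NOR w2 = L NOR L = H
w4 = w2 NAND w3 = L NAND H = H
w6 = w4 OR x5 = H OR L = H
w7 = w3 NAND w4 = H NAND H = L
w8 = w3 XOR w4 = H XOR H = L
w11 = w8 XNOR w7 = L XNOR L = H

w6 = H, w11 = H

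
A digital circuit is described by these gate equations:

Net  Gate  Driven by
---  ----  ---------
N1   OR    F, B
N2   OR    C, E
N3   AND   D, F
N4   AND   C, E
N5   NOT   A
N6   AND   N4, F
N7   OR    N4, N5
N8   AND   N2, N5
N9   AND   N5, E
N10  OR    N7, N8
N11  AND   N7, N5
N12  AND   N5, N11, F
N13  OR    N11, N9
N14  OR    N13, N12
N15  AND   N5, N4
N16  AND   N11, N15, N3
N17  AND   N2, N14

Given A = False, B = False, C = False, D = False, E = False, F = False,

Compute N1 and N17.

N1 = F OR B = False OR False = False
N2 = C OR E = False OR False = False
N4 = C AND E = False AND False = False
N5 = NOT A = NOT False = True
N7 = N4 OR N5 = False OR True = True
N9 = N5 AND E = True AND False = False
N11 = N7 AND N5 = True AND True = True
N12 = N5 AND N11 AND F = True AND True AND False = False
N13 = N11 OR N9 = True OR False = True
N14 = N13 OR N12 = True OR False = True
N17 = N2 AND N14 = False AND True = False

N1 = False, N17 = False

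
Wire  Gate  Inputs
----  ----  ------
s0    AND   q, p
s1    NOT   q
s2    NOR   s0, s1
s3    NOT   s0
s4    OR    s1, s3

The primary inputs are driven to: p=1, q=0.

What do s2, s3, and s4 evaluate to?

s2 = 0, s3 = 1, s4 = 1

s0 = q AND p = 0 AND 1 = 0
s1 = NOT q = NOT 0 = 1
s2 = s0 NOR s1 = 0 NOR 1 = 0
s3 = NOT s0 = NOT 0 = 1
s4 = s1 OR s3 = 1 OR 1 = 1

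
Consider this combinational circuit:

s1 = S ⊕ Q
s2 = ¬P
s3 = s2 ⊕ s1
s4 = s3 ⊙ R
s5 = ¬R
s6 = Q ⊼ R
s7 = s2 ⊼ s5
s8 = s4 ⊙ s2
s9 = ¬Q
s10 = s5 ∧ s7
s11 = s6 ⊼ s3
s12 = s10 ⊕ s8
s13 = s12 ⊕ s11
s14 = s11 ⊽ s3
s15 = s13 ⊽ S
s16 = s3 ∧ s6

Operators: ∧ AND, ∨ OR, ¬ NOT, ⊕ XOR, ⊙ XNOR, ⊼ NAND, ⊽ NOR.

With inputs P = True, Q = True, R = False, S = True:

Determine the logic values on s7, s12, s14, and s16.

s1 = S XOR Q = True XOR True = False
s2 = NOT P = NOT True = False
s3 = s2 XOR s1 = False XOR False = False
s4 = s3 XNOR R = False XNOR False = True
s5 = NOT R = NOT False = True
s6 = Q NAND R = True NAND False = True
s7 = s2 NAND s5 = False NAND True = True
s8 = s4 XNOR s2 = True XNOR False = False
s10 = s5 AND s7 = True AND True = True
s11 = s6 NAND s3 = True NAND False = True
s12 = s10 XOR s8 = True XOR False = True
s14 = s11 NOR s3 = True NOR False = False
s16 = s3 AND s6 = False AND True = False

s7 = True  s12 = True  s14 = False  s16 = False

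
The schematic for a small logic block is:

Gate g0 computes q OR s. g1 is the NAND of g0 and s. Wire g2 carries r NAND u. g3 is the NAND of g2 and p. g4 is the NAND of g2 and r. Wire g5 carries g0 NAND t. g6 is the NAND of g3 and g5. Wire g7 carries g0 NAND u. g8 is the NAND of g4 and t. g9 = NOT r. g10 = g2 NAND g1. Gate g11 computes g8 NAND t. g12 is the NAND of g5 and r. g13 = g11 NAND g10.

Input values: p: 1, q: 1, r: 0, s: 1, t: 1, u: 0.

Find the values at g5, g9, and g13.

g0 = q OR s = 1 OR 1 = 1
g1 = g0 NAND s = 1 NAND 1 = 0
g2 = r NAND u = 0 NAND 0 = 1
g4 = g2 NAND r = 1 NAND 0 = 1
g5 = g0 NAND t = 1 NAND 1 = 0
g8 = g4 NAND t = 1 NAND 1 = 0
g9 = NOT r = NOT 0 = 1
g10 = g2 NAND g1 = 1 NAND 0 = 1
g11 = g8 NAND t = 0 NAND 1 = 1
g13 = g11 NAND g10 = 1 NAND 1 = 0

g5 = 0, g9 = 1, g13 = 0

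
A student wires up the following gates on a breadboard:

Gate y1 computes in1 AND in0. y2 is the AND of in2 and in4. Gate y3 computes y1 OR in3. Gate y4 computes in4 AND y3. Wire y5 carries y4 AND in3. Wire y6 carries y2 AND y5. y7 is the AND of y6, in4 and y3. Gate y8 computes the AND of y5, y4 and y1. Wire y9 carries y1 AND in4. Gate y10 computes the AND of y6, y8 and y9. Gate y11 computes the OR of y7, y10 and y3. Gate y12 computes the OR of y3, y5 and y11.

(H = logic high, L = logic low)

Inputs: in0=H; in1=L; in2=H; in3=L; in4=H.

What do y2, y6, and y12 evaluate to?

y2 = H  y6 = L  y12 = L

y1 = in1 AND in0 = L AND H = L
y2 = in2 AND in4 = H AND H = H
y3 = y1 OR in3 = L OR L = L
y4 = in4 AND y3 = H AND L = L
y5 = y4 AND in3 = L AND L = L
y6 = y2 AND y5 = H AND L = L
y7 = y6 AND in4 AND y3 = L AND H AND L = L
y8 = y5 AND y4 AND y1 = L AND L AND L = L
y9 = y1 AND in4 = L AND H = L
y10 = y6 AND y8 AND y9 = L AND L AND L = L
y11 = y7 OR y10 OR y3 = L OR L OR L = L
y12 = y3 OR y5 OR y11 = L OR L OR L = L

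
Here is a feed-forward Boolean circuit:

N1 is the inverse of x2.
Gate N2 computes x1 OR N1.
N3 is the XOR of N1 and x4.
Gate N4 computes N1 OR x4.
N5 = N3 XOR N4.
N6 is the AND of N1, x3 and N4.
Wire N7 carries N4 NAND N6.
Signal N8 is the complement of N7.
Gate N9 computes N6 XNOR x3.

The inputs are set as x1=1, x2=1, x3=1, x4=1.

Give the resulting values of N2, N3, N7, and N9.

N2 = 1; N3 = 1; N7 = 1; N9 = 0

N1 = NOT x2 = NOT 1 = 0
N2 = x1 OR N1 = 1 OR 0 = 1
N3 = N1 XOR x4 = 0 XOR 1 = 1
N4 = N1 OR x4 = 0 OR 1 = 1
N6 = N1 AND x3 AND N4 = 0 AND 1 AND 1 = 0
N7 = N4 NAND N6 = 1 NAND 0 = 1
N9 = N6 XNOR x3 = 0 XNOR 1 = 0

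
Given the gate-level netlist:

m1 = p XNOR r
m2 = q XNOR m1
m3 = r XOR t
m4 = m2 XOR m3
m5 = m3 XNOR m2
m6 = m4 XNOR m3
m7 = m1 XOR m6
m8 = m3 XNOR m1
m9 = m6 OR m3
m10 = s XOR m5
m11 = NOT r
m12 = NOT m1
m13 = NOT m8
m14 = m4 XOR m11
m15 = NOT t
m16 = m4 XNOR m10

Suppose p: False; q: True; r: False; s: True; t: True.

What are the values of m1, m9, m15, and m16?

m1 = p XNOR r = False XNOR False = True
m2 = q XNOR m1 = True XNOR True = True
m3 = r XOR t = False XOR True = True
m4 = m2 XOR m3 = True XOR True = False
m5 = m3 XNOR m2 = True XNOR True = True
m6 = m4 XNOR m3 = False XNOR True = False
m9 = m6 OR m3 = False OR True = True
m10 = s XOR m5 = True XOR True = False
m15 = NOT t = NOT True = False
m16 = m4 XNOR m10 = False XNOR False = True

m1 = True, m9 = True, m15 = False, m16 = True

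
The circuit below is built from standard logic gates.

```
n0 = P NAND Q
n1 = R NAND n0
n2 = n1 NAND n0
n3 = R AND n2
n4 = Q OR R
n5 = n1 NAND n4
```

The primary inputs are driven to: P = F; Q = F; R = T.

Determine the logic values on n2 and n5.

n0 = P NAND Q = F NAND F = T
n1 = R NAND n0 = T NAND T = F
n2 = n1 NAND n0 = F NAND T = T
n4 = Q OR R = F OR T = T
n5 = n1 NAND n4 = F NAND T = T

n2 = T  n5 = T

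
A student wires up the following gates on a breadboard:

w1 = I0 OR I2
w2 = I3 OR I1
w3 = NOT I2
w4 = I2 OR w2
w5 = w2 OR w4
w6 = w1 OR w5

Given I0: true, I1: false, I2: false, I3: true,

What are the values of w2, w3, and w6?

w1 = I0 OR I2 = true OR false = true
w2 = I3 OR I1 = true OR false = true
w3 = NOT I2 = NOT false = true
w4 = I2 OR w2 = false OR true = true
w5 = w2 OR w4 = true OR true = true
w6 = w1 OR w5 = true OR true = true

w2 = true; w3 = true; w6 = true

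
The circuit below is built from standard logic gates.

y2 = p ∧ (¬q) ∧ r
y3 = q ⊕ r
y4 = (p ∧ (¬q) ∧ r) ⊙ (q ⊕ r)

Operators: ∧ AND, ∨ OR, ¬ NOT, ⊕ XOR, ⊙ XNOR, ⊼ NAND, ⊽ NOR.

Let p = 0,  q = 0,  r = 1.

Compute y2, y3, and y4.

y2 = 0 ∧ (¬0) ∧ 1 = 0
y3 = 0 ⊕ 1 = 1
y4 = (0 ∧ (¬0) ∧ 1) ⊙ (0 ⊕ 1) = 0

y2 = 0  y3 = 1  y4 = 0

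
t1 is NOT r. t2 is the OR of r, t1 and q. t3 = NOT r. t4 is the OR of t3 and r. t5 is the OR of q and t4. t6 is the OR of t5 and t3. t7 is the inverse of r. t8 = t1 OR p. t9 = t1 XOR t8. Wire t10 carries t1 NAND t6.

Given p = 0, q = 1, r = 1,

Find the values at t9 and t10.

t9 = 0, t10 = 1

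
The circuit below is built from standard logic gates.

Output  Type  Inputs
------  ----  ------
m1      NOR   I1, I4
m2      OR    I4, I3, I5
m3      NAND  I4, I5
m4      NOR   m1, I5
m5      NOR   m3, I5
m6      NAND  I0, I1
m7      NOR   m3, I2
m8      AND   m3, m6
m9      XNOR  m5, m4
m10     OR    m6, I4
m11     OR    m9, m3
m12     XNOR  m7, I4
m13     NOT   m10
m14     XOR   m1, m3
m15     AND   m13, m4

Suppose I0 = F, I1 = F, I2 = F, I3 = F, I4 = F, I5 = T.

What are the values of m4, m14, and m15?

m4 = F, m14 = F, m15 = F

m1 = I1 NOR I4 = F NOR F = T
m3 = I4 NAND I5 = F NAND T = T
m4 = m1 NOR I5 = T NOR T = F
m6 = I0 NAND I1 = F NAND F = T
m10 = m6 OR I4 = T OR F = T
m13 = NOT m10 = NOT T = F
m14 = m1 XOR m3 = T XOR T = F
m15 = m13 AND m4 = F AND F = F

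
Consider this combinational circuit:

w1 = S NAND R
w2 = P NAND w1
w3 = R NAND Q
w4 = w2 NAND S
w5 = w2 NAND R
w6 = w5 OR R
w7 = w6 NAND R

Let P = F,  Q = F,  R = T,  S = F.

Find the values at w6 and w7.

w6 = T, w7 = F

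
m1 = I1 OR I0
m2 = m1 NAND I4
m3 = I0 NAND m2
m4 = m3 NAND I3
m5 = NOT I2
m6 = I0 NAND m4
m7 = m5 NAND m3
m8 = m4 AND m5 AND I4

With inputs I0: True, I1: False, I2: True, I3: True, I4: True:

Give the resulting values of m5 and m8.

m5 = False, m8 = False

m1 = I1 OR I0 = False OR True = True
m2 = m1 NAND I4 = True NAND True = False
m3 = I0 NAND m2 = True NAND False = True
m4 = m3 NAND I3 = True NAND True = False
m5 = NOT I2 = NOT True = False
m8 = m4 AND m5 AND I4 = False AND False AND True = False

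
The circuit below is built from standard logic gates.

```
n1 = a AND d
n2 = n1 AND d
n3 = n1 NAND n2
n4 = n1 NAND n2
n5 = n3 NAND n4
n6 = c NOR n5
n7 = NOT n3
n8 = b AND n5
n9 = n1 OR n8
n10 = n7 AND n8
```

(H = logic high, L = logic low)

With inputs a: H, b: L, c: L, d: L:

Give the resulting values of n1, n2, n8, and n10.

n1 = a AND d = H AND L = L
n2 = n1 AND d = L AND L = L
n3 = n1 NAND n2 = L NAND L = H
n4 = n1 NAND n2 = L NAND L = H
n5 = n3 NAND n4 = H NAND H = L
n7 = NOT n3 = NOT H = L
n8 = b AND n5 = L AND L = L
n10 = n7 AND n8 = L AND L = L

n1 = L, n2 = L, n8 = L, n10 = L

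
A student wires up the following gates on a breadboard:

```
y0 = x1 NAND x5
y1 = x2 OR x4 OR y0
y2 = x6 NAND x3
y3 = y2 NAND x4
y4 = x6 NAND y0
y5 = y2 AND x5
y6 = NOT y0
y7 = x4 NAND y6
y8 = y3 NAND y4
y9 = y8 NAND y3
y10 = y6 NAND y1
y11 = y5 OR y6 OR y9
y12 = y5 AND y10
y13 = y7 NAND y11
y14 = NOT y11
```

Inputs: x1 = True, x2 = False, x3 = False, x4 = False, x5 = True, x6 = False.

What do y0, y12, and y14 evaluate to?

y0 = x1 NAND x5 = True NAND True = False
y1 = x2 OR x4 OR y0 = False OR False OR False = False
y2 = x6 NAND x3 = False NAND False = True
y3 = y2 NAND x4 = True NAND False = True
y4 = x6 NAND y0 = False NAND False = True
y5 = y2 AND x5 = True AND True = True
y6 = NOT y0 = NOT False = True
y8 = y3 NAND y4 = True NAND True = False
y9 = y8 NAND y3 = False NAND True = True
y10 = y6 NAND y1 = True NAND False = True
y11 = y5 OR y6 OR y9 = True OR True OR True = True
y12 = y5 AND y10 = True AND True = True
y14 = NOT y11 = NOT True = False

y0 = False, y12 = True, y14 = False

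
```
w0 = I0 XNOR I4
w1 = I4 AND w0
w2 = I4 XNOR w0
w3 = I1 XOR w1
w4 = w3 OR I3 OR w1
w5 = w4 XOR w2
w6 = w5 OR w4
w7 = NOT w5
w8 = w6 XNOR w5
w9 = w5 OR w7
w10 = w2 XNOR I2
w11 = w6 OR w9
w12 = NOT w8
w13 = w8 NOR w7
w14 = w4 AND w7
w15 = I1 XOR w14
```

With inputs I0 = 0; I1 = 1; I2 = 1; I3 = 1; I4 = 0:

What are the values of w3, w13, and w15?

w3 = 1; w13 = 0; w15 = 1

w0 = I0 XNOR I4 = 0 XNOR 0 = 1
w1 = I4 AND w0 = 0 AND 1 = 0
w2 = I4 XNOR w0 = 0 XNOR 1 = 0
w3 = I1 XOR w1 = 1 XOR 0 = 1
w4 = w3 OR I3 OR w1 = 1 OR 1 OR 0 = 1
w5 = w4 XOR w2 = 1 XOR 0 = 1
w6 = w5 OR w4 = 1 OR 1 = 1
w7 = NOT w5 = NOT 1 = 0
w8 = w6 XNOR w5 = 1 XNOR 1 = 1
w13 = w8 NOR w7 = 1 NOR 0 = 0
w14 = w4 AND w7 = 1 AND 0 = 0
w15 = I1 XOR w14 = 1 XOR 0 = 1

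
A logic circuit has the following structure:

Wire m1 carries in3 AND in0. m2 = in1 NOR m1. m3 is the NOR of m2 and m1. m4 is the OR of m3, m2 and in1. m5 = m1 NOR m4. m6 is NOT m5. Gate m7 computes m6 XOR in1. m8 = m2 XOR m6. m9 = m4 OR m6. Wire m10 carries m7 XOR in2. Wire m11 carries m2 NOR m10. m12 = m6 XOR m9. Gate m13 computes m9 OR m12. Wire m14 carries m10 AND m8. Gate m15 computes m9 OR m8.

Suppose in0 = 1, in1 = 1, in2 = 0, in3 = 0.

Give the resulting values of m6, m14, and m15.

m6 = 1; m14 = 0; m15 = 1

m1 = in3 AND in0 = 0 AND 1 = 0
m2 = in1 NOR m1 = 1 NOR 0 = 0
m3 = m2 NOR m1 = 0 NOR 0 = 1
m4 = m3 OR m2 OR in1 = 1 OR 0 OR 1 = 1
m5 = m1 NOR m4 = 0 NOR 1 = 0
m6 = NOT m5 = NOT 0 = 1
m7 = m6 XOR in1 = 1 XOR 1 = 0
m8 = m2 XOR m6 = 0 XOR 1 = 1
m9 = m4 OR m6 = 1 OR 1 = 1
m10 = m7 XOR in2 = 0 XOR 0 = 0
m14 = m10 AND m8 = 0 AND 1 = 0
m15 = m9 OR m8 = 1 OR 1 = 1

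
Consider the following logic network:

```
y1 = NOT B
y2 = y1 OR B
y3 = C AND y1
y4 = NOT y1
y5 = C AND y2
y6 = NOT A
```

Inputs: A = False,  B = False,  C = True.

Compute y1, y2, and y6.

y1 = NOT B = NOT False = True
y2 = y1 OR B = True OR False = True
y6 = NOT A = NOT False = True

y1 = True  y2 = True  y6 = True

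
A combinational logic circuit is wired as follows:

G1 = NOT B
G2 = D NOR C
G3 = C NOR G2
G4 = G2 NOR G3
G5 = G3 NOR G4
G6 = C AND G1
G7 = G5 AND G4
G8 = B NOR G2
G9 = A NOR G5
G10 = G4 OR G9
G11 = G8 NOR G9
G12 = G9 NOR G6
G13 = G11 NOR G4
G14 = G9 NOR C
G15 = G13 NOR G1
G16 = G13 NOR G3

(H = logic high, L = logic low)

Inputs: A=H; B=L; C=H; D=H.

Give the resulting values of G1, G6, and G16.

G1 = H, G6 = H, G16 = H

G1 = NOT B = NOT L = H
G2 = D NOR C = H NOR H = L
G3 = C NOR G2 = H NOR L = L
G4 = G2 NOR G3 = L NOR L = H
G5 = G3 NOR G4 = L NOR H = L
G6 = C AND G1 = H AND H = H
G8 = B NOR G2 = L NOR L = H
G9 = A NOR G5 = H NOR L = L
G11 = G8 NOR G9 = H NOR L = L
G13 = G11 NOR G4 = L NOR H = L
G16 = G13 NOR G3 = L NOR L = H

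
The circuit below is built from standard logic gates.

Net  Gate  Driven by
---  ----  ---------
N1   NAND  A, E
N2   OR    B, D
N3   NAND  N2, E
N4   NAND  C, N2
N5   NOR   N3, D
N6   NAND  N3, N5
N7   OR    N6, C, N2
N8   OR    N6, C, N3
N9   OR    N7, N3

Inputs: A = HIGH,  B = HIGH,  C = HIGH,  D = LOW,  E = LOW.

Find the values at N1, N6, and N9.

N1 = A NAND E = HIGH NAND LOW = HIGH
N2 = B OR D = HIGH OR LOW = HIGH
N3 = N2 NAND E = HIGH NAND LOW = HIGH
N5 = N3 NOR D = HIGH NOR LOW = LOW
N6 = N3 NAND N5 = HIGH NAND LOW = HIGH
N7 = N6 OR C OR N2 = HIGH OR HIGH OR HIGH = HIGH
N9 = N7 OR N3 = HIGH OR HIGH = HIGH

N1 = HIGH; N6 = HIGH; N9 = HIGH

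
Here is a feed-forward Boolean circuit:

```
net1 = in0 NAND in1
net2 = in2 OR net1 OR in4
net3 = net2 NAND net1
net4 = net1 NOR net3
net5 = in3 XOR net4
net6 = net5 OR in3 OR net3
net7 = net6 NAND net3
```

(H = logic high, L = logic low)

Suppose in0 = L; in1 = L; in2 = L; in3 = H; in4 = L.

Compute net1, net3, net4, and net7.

net1 = H, net3 = L, net4 = L, net7 = H

net1 = in0 NAND in1 = L NAND L = H
net2 = in2 OR net1 OR in4 = L OR H OR L = H
net3 = net2 NAND net1 = H NAND H = L
net4 = net1 NOR net3 = H NOR L = L
net5 = in3 XOR net4 = H XOR L = H
net6 = net5 OR in3 OR net3 = H OR H OR L = H
net7 = net6 NAND net3 = H NAND L = H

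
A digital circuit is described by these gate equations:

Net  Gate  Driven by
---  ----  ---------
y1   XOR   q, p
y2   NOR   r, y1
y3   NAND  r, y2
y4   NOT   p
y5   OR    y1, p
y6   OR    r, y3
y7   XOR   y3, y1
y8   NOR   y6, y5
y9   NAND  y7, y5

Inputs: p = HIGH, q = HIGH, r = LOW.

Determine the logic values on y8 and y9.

y1 = q XOR p = HIGH XOR HIGH = LOW
y2 = r NOR y1 = LOW NOR LOW = HIGH
y3 = r NAND y2 = LOW NAND HIGH = HIGH
y5 = y1 OR p = LOW OR HIGH = HIGH
y6 = r OR y3 = LOW OR HIGH = HIGH
y7 = y3 XOR y1 = HIGH XOR LOW = HIGH
y8 = y6 NOR y5 = HIGH NOR HIGH = LOW
y9 = y7 NAND y5 = HIGH NAND HIGH = LOW

y8 = LOW, y9 = LOW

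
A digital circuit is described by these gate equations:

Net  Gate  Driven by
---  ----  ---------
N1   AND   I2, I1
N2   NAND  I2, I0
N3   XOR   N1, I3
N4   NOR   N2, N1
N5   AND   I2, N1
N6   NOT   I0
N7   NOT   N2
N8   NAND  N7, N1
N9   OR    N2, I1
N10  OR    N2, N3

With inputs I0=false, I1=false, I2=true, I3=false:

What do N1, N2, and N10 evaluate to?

N1 = false, N2 = true, N10 = true

N1 = I2 AND I1 = true AND false = false
N2 = I2 NAND I0 = true NAND false = true
N3 = N1 XOR I3 = false XOR false = false
N10 = N2 OR N3 = true OR false = true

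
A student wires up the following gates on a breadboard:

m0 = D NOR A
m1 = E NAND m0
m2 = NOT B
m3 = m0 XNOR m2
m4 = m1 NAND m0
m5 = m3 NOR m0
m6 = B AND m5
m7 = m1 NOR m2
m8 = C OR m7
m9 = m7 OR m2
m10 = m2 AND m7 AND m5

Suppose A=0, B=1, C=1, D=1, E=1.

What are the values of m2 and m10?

m0 = D NOR A = 1 NOR 0 = 0
m1 = E NAND m0 = 1 NAND 0 = 1
m2 = NOT B = NOT 1 = 0
m3 = m0 XNOR m2 = 0 XNOR 0 = 1
m5 = m3 NOR m0 = 1 NOR 0 = 0
m7 = m1 NOR m2 = 1 NOR 0 = 0
m10 = m2 AND m7 AND m5 = 0 AND 0 AND 0 = 0

m2 = 0  m10 = 0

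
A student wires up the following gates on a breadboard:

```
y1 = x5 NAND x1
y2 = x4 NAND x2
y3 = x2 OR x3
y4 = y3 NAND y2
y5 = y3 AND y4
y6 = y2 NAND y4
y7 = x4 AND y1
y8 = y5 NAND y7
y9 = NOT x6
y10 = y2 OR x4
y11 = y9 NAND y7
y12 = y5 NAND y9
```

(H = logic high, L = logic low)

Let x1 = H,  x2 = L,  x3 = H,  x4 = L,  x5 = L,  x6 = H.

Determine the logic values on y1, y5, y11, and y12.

y1 = H; y5 = L; y11 = H; y12 = H

y1 = x5 NAND x1 = L NAND H = H
y2 = x4 NAND x2 = L NAND L = H
y3 = x2 OR x3 = L OR H = H
y4 = y3 NAND y2 = H NAND H = L
y5 = y3 AND y4 = H AND L = L
y7 = x4 AND y1 = L AND H = L
y9 = NOT x6 = NOT H = L
y11 = y9 NAND y7 = L NAND L = H
y12 = y5 NAND y9 = L NAND L = H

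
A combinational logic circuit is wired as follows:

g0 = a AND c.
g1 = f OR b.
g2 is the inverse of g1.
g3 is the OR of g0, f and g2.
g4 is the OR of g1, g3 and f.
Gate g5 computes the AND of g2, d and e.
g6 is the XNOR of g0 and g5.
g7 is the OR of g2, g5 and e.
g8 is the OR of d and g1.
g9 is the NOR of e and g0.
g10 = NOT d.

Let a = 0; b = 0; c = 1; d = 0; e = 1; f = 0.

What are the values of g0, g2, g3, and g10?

g0 = 0, g2 = 1, g3 = 1, g10 = 1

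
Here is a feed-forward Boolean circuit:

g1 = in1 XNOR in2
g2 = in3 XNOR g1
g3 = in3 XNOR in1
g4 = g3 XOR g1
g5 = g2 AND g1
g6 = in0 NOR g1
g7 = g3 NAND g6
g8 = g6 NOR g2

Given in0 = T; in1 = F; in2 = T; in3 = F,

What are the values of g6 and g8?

g1 = in1 XNOR in2 = F XNOR T = F
g2 = in3 XNOR g1 = F XNOR F = T
g6 = in0 NOR g1 = T NOR F = F
g8 = g6 NOR g2 = F NOR T = F

g6 = F, g8 = F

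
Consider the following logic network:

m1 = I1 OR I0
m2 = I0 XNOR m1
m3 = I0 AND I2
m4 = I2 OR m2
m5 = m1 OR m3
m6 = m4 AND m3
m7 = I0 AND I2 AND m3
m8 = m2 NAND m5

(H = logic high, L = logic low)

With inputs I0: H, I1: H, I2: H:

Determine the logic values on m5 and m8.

m5 = H, m8 = L

m1 = I1 OR I0 = H OR H = H
m2 = I0 XNOR m1 = H XNOR H = H
m3 = I0 AND I2 = H AND H = H
m5 = m1 OR m3 = H OR H = H
m8 = m2 NAND m5 = H NAND H = L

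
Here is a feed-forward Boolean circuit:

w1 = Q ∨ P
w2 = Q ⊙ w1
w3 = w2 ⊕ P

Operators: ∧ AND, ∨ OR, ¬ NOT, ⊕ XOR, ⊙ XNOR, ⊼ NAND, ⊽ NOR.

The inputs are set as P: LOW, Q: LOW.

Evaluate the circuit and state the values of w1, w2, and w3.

w1 = LOW, w2 = HIGH, w3 = HIGH

w1 = Q OR P = LOW OR LOW = LOW
w2 = Q XNOR w1 = LOW XNOR LOW = HIGH
w3 = w2 XOR P = HIGH XOR LOW = HIGH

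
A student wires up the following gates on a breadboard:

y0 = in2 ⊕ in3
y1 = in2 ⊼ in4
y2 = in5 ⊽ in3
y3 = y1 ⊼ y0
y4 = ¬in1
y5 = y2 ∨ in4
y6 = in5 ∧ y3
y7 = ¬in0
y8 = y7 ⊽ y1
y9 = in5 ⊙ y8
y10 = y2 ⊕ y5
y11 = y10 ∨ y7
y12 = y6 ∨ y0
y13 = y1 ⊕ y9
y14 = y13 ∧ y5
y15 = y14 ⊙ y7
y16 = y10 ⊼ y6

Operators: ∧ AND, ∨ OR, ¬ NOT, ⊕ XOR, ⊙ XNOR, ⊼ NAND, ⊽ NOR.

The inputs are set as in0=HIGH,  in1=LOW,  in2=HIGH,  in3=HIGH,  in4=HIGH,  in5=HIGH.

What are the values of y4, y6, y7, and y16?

y4 = HIGH, y6 = HIGH, y7 = LOW, y16 = LOW

y0 = in2 XOR in3 = HIGH XOR HIGH = LOW
y1 = in2 NAND in4 = HIGH NAND HIGH = LOW
y2 = in5 NOR in3 = HIGH NOR HIGH = LOW
y3 = y1 NAND y0 = LOW NAND LOW = HIGH
y4 = NOT in1 = NOT LOW = HIGH
y5 = y2 OR in4 = LOW OR HIGH = HIGH
y6 = in5 AND y3 = HIGH AND HIGH = HIGH
y7 = NOT in0 = NOT HIGH = LOW
y10 = y2 XOR y5 = LOW XOR HIGH = HIGH
y16 = y10 NAND y6 = HIGH NAND HIGH = LOW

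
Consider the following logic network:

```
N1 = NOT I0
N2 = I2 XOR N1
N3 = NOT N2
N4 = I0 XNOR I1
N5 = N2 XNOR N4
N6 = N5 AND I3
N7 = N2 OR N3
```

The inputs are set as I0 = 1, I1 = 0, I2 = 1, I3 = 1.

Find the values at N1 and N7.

N1 = 0; N7 = 1

N1 = NOT I0 = NOT 1 = 0
N2 = I2 XOR N1 = 1 XOR 0 = 1
N3 = NOT N2 = NOT 1 = 0
N7 = N2 OR N3 = 1 OR 0 = 1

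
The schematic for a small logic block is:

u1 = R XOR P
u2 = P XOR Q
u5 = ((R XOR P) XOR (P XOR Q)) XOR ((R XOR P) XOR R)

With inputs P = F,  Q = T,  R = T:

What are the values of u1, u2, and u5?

u1 = T XOR F = T
u2 = F XOR T = T
u5 = ((T XOR F) XOR (F XOR T)) XOR ((T XOR F) XOR T) = F

u1 = T, u2 = T, u5 = F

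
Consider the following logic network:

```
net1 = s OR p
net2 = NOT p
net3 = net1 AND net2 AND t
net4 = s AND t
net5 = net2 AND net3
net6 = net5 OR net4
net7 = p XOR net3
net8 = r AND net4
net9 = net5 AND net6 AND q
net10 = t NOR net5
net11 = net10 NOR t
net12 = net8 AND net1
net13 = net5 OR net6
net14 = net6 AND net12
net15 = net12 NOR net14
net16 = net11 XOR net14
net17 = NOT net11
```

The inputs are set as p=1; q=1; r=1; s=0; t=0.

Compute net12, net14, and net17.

net1 = s OR p = 0 OR 1 = 1
net2 = NOT p = NOT 1 = 0
net3 = net1 AND net2 AND t = 1 AND 0 AND 0 = 0
net4 = s AND t = 0 AND 0 = 0
net5 = net2 AND net3 = 0 AND 0 = 0
net6 = net5 OR net4 = 0 OR 0 = 0
net8 = r AND net4 = 1 AND 0 = 0
net10 = t NOR net5 = 0 NOR 0 = 1
net11 = net10 NOR t = 1 NOR 0 = 0
net12 = net8 AND net1 = 0 AND 1 = 0
net14 = net6 AND net12 = 0 AND 0 = 0
net17 = NOT net11 = NOT 0 = 1

net12 = 0  net14 = 0  net17 = 1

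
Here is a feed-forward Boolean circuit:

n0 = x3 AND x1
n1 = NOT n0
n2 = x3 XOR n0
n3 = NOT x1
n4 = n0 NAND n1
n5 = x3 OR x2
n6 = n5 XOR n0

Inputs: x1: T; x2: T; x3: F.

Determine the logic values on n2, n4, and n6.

n2 = F; n4 = T; n6 = T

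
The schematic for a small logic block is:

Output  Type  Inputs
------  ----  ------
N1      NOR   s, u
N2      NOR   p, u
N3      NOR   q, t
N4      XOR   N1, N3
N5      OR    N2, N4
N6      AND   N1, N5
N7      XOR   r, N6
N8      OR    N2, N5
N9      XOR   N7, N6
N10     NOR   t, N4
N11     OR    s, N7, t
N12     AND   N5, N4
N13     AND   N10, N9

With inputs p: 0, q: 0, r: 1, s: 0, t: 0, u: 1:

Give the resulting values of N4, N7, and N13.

N4 = 1; N7 = 1; N13 = 0

N1 = s NOR u = 0 NOR 1 = 0
N2 = p NOR u = 0 NOR 1 = 0
N3 = q NOR t = 0 NOR 0 = 1
N4 = N1 XOR N3 = 0 XOR 1 = 1
N5 = N2 OR N4 = 0 OR 1 = 1
N6 = N1 AND N5 = 0 AND 1 = 0
N7 = r XOR N6 = 1 XOR 0 = 1
N9 = N7 XOR N6 = 1 XOR 0 = 1
N10 = t NOR N4 = 0 NOR 1 = 0
N13 = N10 AND N9 = 0 AND 1 = 0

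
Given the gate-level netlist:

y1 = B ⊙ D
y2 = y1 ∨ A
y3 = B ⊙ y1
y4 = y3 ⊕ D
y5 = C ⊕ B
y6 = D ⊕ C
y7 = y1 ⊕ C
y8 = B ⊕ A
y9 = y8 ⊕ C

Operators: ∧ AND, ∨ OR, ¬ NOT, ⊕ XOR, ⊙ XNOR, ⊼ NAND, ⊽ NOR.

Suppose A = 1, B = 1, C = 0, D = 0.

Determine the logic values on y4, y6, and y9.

y1 = B XNOR D = 1 XNOR 0 = 0
y3 = B XNOR y1 = 1 XNOR 0 = 0
y4 = y3 XOR D = 0 XOR 0 = 0
y6 = D XOR C = 0 XOR 0 = 0
y8 = B XOR A = 1 XOR 1 = 0
y9 = y8 XOR C = 0 XOR 0 = 0

y4 = 0; y6 = 0; y9 = 0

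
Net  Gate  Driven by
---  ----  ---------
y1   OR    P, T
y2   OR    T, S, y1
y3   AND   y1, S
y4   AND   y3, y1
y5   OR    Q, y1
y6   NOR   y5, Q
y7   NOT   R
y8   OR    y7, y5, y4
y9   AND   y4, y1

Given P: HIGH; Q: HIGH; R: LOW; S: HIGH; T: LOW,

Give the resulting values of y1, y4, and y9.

y1 = HIGH, y4 = HIGH, y9 = HIGH

y1 = P OR T = HIGH OR LOW = HIGH
y3 = y1 AND S = HIGH AND HIGH = HIGH
y4 = y3 AND y1 = HIGH AND HIGH = HIGH
y9 = y4 AND y1 = HIGH AND HIGH = HIGH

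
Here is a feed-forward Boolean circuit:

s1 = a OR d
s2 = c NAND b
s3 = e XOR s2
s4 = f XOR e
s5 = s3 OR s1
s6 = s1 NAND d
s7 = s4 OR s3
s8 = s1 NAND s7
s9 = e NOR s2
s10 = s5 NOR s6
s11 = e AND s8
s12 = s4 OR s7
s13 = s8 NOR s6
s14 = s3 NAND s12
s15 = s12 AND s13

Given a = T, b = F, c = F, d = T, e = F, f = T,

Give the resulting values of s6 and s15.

s6 = F, s15 = T

s1 = a OR d = T OR T = T
s2 = c NAND b = F NAND F = T
s3 = e XOR s2 = F XOR T = T
s4 = f XOR e = T XOR F = T
s6 = s1 NAND d = T NAND T = F
s7 = s4 OR s3 = T OR T = T
s8 = s1 NAND s7 = T NAND T = F
s12 = s4 OR s7 = T OR T = T
s13 = s8 NOR s6 = F NOR F = T
s15 = s12 AND s13 = T AND T = T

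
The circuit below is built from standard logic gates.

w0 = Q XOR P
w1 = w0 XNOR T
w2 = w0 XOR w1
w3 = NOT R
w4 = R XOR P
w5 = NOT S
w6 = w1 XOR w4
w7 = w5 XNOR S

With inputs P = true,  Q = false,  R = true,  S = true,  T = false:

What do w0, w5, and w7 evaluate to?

w0 = true, w5 = false, w7 = false

w0 = Q XOR P = false XOR true = true
w5 = NOT S = NOT true = false
w7 = w5 XNOR S = false XNOR true = false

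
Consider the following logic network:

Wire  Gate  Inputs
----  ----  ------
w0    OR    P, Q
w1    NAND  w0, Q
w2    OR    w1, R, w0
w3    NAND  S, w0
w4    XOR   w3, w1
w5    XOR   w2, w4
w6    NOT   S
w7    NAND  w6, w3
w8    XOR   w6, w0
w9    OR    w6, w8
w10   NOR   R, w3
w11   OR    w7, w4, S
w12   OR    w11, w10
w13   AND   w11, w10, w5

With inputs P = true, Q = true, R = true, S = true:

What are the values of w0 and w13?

w0 = true; w13 = false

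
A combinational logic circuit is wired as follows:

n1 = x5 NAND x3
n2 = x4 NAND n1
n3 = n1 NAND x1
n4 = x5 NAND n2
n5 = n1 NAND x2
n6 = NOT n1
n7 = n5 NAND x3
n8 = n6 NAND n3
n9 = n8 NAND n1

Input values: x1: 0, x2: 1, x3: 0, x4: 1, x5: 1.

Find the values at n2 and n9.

n2 = 0; n9 = 0

n1 = x5 NAND x3 = 1 NAND 0 = 1
n2 = x4 NAND n1 = 1 NAND 1 = 0
n3 = n1 NAND x1 = 1 NAND 0 = 1
n6 = NOT n1 = NOT 1 = 0
n8 = n6 NAND n3 = 0 NAND 1 = 1
n9 = n8 NAND n1 = 1 NAND 1 = 0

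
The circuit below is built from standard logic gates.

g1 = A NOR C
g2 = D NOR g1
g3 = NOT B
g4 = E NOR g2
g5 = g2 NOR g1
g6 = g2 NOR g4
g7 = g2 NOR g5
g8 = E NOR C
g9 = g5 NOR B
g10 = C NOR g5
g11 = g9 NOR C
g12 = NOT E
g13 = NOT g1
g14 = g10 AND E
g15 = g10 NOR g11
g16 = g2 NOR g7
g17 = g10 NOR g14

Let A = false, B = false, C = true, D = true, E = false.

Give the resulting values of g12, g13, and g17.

g1 = A NOR C = false NOR true = false
g2 = D NOR g1 = true NOR false = false
g5 = g2 NOR g1 = false NOR false = true
g10 = C NOR g5 = true NOR true = false
g12 = NOT E = NOT false = true
g13 = NOT g1 = NOT false = true
g14 = g10 AND E = false AND false = false
g17 = g10 NOR g14 = false NOR false = true

g12 = true; g13 = true; g17 = true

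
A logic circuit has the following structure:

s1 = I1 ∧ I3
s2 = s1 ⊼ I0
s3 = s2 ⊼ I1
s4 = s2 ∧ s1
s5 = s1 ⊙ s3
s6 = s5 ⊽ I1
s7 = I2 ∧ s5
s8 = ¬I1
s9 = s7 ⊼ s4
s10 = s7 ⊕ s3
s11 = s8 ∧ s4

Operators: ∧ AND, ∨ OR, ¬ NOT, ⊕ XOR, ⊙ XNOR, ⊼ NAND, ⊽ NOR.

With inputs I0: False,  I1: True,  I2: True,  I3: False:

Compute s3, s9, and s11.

s3 = False; s9 = True; s11 = False

s1 = I1 AND I3 = True AND False = False
s2 = s1 NAND I0 = False NAND False = True
s3 = s2 NAND I1 = True NAND True = False
s4 = s2 AND s1 = True AND False = False
s5 = s1 XNOR s3 = False XNOR False = True
s7 = I2 AND s5 = True AND True = True
s8 = NOT I1 = NOT True = False
s9 = s7 NAND s4 = True NAND False = True
s11 = s8 AND s4 = False AND False = False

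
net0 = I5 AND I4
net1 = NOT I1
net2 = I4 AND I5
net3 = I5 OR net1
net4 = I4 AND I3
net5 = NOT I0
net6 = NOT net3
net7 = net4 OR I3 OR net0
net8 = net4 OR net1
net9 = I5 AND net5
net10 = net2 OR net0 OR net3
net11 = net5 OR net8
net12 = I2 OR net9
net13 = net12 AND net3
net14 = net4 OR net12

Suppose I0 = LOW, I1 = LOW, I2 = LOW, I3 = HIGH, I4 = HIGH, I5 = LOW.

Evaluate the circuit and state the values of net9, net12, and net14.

net9 = LOW, net12 = LOW, net14 = HIGH

net4 = I4 AND I3 = HIGH AND HIGH = HIGH
net5 = NOT I0 = NOT LOW = HIGH
net9 = I5 AND net5 = LOW AND HIGH = LOW
net12 = I2 OR net9 = LOW OR LOW = LOW
net14 = net4 OR net12 = HIGH OR LOW = HIGH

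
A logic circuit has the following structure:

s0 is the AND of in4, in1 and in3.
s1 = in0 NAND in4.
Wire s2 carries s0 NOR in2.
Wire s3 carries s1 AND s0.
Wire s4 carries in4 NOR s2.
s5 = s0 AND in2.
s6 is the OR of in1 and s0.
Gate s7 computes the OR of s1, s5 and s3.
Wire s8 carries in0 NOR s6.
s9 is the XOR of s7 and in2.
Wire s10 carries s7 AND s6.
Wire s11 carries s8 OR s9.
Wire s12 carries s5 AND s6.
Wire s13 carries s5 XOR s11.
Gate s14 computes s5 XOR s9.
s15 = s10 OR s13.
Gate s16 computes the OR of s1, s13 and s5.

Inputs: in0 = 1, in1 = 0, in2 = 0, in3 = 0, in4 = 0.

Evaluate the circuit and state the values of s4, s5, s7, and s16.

s4 = 0  s5 = 0  s7 = 1  s16 = 1

s0 = in4 AND in1 AND in3 = 0 AND 0 AND 0 = 0
s1 = in0 NAND in4 = 1 NAND 0 = 1
s2 = s0 NOR in2 = 0 NOR 0 = 1
s3 = s1 AND s0 = 1 AND 0 = 0
s4 = in4 NOR s2 = 0 NOR 1 = 0
s5 = s0 AND in2 = 0 AND 0 = 0
s6 = in1 OR s0 = 0 OR 0 = 0
s7 = s1 OR s5 OR s3 = 1 OR 0 OR 0 = 1
s8 = in0 NOR s6 = 1 NOR 0 = 0
s9 = s7 XOR in2 = 1 XOR 0 = 1
s11 = s8 OR s9 = 0 OR 1 = 1
s13 = s5 XOR s11 = 0 XOR 1 = 1
s16 = s1 OR s13 OR s5 = 1 OR 1 OR 0 = 1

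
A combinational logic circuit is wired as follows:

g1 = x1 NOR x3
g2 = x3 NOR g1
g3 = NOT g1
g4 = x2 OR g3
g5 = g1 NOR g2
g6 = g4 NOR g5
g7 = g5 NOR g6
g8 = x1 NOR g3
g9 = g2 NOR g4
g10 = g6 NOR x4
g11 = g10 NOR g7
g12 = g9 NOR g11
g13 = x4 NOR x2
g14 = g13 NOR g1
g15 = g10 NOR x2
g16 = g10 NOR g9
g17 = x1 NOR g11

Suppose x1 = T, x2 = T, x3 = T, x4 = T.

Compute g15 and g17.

g1 = x1 NOR x3 = T NOR T = F
g2 = x3 NOR g1 = T NOR F = F
g3 = NOT g1 = NOT F = T
g4 = x2 OR g3 = T OR T = T
g5 = g1 NOR g2 = F NOR F = T
g6 = g4 NOR g5 = T NOR T = F
g7 = g5 NOR g6 = T NOR F = F
g10 = g6 NOR x4 = F NOR T = F
g11 = g10 NOR g7 = F NOR F = T
g15 = g10 NOR x2 = F NOR T = F
g17 = x1 NOR g11 = T NOR T = F

g15 = F  g17 = F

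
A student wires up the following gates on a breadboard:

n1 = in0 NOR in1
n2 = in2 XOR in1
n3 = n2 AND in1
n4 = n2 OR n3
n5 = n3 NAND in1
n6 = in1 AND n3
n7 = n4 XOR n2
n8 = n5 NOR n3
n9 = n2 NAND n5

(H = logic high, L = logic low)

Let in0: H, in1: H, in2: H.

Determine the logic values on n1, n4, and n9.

n1 = L  n4 = L  n9 = H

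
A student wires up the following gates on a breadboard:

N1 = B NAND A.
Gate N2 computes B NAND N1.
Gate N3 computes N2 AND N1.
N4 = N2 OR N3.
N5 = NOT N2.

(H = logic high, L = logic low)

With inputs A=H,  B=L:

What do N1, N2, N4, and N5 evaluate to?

N1 = H; N2 = H; N4 = H; N5 = L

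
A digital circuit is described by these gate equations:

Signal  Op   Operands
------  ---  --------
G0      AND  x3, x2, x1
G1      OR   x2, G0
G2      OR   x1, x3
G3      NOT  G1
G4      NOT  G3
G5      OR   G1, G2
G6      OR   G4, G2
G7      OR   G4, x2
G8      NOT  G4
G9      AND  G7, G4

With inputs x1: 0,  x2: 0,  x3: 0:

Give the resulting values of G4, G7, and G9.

G0 = x3 AND x2 AND x1 = 0 AND 0 AND 0 = 0
G1 = x2 OR G0 = 0 OR 0 = 0
G3 = NOT G1 = NOT 0 = 1
G4 = NOT G3 = NOT 1 = 0
G7 = G4 OR x2 = 0 OR 0 = 0
G9 = G7 AND G4 = 0 AND 0 = 0

G4 = 0, G7 = 0, G9 = 0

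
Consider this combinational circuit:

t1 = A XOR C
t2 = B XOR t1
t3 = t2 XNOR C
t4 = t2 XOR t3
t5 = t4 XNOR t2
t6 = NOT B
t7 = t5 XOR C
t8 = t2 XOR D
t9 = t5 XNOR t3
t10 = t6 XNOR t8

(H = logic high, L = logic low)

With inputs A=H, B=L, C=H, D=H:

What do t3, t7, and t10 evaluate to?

t1 = A XOR C = H XOR H = L
t2 = B XOR t1 = L XOR L = L
t3 = t2 XNOR C = L XNOR H = L
t4 = t2 XOR t3 = L XOR L = L
t5 = t4 XNOR t2 = L XNOR L = H
t6 = NOT B = NOT L = H
t7 = t5 XOR C = H XOR H = L
t8 = t2 XOR D = L XOR H = H
t10 = t6 XNOR t8 = H XNOR H = H

t3 = L, t7 = L, t10 = H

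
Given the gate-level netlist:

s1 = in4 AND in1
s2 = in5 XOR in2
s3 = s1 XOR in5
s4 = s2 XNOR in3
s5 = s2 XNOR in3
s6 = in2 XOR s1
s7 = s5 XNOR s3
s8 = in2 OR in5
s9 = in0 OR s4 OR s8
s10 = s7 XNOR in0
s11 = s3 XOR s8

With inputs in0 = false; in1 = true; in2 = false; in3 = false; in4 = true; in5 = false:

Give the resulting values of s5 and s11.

s5 = true; s11 = true

s1 = in4 AND in1 = true AND true = true
s2 = in5 XOR in2 = false XOR false = false
s3 = s1 XOR in5 = true XOR false = true
s5 = s2 XNOR in3 = false XNOR false = true
s8 = in2 OR in5 = false OR false = false
s11 = s3 XOR s8 = true XOR false = true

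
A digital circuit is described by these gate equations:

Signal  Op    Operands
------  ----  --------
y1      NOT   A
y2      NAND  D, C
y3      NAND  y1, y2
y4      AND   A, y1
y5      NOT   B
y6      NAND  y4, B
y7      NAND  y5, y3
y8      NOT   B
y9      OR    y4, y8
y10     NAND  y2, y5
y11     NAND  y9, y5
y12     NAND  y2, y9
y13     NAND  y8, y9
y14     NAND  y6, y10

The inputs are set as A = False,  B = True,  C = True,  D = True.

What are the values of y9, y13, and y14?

y1 = NOT A = NOT False = True
y2 = D NAND C = True NAND True = False
y4 = A AND y1 = False AND True = False
y5 = NOT B = NOT True = False
y6 = y4 NAND B = False NAND True = True
y8 = NOT B = NOT True = False
y9 = y4 OR y8 = False OR False = False
y10 = y2 NAND y5 = False NAND False = True
y13 = y8 NAND y9 = False NAND False = True
y14 = y6 NAND y10 = True NAND True = False

y9 = False  y13 = True  y14 = False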